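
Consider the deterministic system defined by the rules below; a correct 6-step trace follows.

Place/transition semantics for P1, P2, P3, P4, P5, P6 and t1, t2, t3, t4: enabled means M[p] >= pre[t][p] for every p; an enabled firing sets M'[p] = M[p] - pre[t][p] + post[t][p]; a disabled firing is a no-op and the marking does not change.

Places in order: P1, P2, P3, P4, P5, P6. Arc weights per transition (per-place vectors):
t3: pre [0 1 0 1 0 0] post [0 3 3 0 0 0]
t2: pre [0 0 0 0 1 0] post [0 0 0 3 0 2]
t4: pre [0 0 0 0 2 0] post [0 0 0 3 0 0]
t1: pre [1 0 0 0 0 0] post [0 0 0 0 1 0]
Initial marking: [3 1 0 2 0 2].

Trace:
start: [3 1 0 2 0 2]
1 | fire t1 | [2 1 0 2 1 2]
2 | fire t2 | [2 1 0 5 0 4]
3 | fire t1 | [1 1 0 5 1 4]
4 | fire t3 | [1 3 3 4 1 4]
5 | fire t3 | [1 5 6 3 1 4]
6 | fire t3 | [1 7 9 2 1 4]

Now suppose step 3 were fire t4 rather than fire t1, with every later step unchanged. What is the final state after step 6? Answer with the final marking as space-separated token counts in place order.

(re-executing from step 3 with the substitution; state before step 3: [2 1 0 5 0 4])
3 | fire t4 | [2 1 0 5 0 4]
4 | fire t3 | [2 3 3 4 0 4]
5 | fire t3 | [2 5 6 3 0 4]
6 | fire t3 | [2 7 9 2 0 4]

2 7 9 2 0 4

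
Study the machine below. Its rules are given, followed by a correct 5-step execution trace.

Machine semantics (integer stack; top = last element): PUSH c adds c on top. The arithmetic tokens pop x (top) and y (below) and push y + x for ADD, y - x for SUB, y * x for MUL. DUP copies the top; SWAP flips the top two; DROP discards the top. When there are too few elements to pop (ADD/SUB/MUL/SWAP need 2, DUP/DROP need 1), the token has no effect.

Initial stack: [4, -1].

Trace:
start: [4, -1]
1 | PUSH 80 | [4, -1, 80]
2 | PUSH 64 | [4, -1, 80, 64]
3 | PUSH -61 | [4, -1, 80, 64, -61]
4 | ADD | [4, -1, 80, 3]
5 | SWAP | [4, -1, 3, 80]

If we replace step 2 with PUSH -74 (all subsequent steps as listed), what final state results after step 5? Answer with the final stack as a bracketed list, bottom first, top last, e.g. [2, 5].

(re-executing from step 2 with the substitution; state before step 2: [4, -1, 80])
2 | PUSH -74 | [4, -1, 80, -74]
3 | PUSH -61 | [4, -1, 80, -74, -61]
4 | ADD | [4, -1, 80, -135]
5 | SWAP | [4, -1, -135, 80]

[4, -1, -135, 80]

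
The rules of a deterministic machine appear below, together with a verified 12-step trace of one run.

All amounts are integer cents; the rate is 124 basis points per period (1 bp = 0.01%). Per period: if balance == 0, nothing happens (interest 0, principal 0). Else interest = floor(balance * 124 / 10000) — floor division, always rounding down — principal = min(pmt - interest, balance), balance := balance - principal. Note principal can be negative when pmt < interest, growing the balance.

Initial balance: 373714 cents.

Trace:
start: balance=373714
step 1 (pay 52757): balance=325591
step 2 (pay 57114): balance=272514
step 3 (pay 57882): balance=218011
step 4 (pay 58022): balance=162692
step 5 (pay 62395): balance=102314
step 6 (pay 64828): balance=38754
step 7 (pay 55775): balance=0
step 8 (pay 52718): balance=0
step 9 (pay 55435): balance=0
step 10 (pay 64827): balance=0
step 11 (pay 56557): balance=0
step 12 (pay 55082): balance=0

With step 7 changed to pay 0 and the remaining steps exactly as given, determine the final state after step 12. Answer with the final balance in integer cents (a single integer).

0

(re-executing from step 7 with the substitution; state before step 7: balance=38754)
step 7 (pay 0): balance=39234
step 8 (pay 52718): balance=0
step 9 (pay 55435): balance=0
step 10 (pay 64827): balance=0
step 11 (pay 56557): balance=0
step 12 (pay 55082): balance=0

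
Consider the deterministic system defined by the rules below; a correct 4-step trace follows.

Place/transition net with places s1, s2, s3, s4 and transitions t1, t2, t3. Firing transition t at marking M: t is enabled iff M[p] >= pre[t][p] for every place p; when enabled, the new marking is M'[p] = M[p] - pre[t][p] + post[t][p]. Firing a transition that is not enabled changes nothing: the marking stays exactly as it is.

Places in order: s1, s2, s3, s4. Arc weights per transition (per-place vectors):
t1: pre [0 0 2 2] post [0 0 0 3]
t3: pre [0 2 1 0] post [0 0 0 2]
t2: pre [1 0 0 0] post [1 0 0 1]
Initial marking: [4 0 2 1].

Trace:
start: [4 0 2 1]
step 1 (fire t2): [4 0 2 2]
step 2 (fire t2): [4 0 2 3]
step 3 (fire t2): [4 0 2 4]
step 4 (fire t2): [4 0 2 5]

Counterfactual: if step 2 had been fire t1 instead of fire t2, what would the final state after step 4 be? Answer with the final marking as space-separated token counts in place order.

4 0 0 5

(re-executing from step 2 with the substitution; state before step 2: [4 0 2 2])
step 2 (fire t1): [4 0 0 3]
step 3 (fire t2): [4 0 0 4]
step 4 (fire t2): [4 0 0 5]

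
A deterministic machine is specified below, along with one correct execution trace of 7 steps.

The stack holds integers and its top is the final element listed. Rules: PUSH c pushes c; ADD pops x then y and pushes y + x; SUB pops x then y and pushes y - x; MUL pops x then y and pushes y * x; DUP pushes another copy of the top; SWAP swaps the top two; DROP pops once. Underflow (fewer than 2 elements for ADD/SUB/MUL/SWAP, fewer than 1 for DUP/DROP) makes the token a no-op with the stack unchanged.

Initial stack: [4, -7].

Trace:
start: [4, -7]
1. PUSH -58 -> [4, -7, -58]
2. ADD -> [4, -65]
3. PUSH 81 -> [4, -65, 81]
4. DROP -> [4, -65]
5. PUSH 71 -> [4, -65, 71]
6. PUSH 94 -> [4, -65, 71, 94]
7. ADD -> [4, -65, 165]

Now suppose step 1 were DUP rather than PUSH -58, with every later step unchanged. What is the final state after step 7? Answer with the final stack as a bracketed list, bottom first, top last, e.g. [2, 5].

[4, -14, 165]

(re-executing from step 1 with the substitution; state before step 1: [4, -7])
1. DUP -> [4, -7, -7]
2. ADD -> [4, -14]
3. PUSH 81 -> [4, -14, 81]
4. DROP -> [4, -14]
5. PUSH 71 -> [4, -14, 71]
6. PUSH 94 -> [4, -14, 71, 94]
7. ADD -> [4, -14, 165]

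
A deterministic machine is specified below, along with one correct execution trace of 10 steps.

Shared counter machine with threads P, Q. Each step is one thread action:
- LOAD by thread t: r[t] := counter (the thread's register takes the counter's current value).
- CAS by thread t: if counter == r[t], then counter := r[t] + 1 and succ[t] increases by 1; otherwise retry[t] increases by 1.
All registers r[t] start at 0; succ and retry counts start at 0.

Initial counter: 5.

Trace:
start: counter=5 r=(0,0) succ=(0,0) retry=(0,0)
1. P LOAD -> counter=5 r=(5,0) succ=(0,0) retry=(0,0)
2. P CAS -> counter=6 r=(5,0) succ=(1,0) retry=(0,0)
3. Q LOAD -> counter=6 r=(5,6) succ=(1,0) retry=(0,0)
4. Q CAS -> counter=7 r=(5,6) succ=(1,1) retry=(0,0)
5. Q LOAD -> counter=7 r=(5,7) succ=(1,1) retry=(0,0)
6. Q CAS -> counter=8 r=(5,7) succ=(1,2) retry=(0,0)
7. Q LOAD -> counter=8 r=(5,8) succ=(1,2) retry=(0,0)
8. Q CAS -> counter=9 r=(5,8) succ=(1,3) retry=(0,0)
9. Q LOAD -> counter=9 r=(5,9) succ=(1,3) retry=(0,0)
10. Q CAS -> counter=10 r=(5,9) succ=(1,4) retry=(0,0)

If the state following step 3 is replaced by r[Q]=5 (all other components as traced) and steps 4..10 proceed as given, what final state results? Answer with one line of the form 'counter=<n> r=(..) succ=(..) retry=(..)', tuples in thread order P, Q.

counter=9 r=(5,8) succ=(1,3) retry=(0,1)

state after step 3 := counter=6 r=(5,5) succ=(1,0) retry=(0,0)
4. Q CAS -> counter=6 r=(5,5) succ=(1,0) retry=(0,1)
5. Q LOAD -> counter=6 r=(5,6) succ=(1,0) retry=(0,1)
6. Q CAS -> counter=7 r=(5,6) succ=(1,1) retry=(0,1)
7. Q LOAD -> counter=7 r=(5,7) succ=(1,1) retry=(0,1)
8. Q CAS -> counter=8 r=(5,7) succ=(1,2) retry=(0,1)
9. Q LOAD -> counter=8 r=(5,8) succ=(1,2) retry=(0,1)
10. Q CAS -> counter=9 r=(5,8) succ=(1,3) retry=(0,1)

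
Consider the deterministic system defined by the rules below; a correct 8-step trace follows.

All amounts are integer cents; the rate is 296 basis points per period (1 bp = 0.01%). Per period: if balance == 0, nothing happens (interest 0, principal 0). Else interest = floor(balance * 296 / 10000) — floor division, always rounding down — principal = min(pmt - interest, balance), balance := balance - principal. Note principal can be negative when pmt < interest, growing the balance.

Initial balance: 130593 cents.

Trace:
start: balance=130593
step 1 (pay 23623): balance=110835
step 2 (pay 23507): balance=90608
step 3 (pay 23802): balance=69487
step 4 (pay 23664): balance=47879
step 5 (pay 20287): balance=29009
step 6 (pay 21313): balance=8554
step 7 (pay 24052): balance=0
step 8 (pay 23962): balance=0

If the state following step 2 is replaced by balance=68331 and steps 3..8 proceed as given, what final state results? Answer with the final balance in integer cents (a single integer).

state after step 2 := balance=68331
step 3 (pay 23802): balance=46551
step 4 (pay 23664): balance=24264
step 5 (pay 20287): balance=4695
step 6 (pay 21313): balance=0
step 7 (pay 24052): balance=0
step 8 (pay 23962): balance=0

0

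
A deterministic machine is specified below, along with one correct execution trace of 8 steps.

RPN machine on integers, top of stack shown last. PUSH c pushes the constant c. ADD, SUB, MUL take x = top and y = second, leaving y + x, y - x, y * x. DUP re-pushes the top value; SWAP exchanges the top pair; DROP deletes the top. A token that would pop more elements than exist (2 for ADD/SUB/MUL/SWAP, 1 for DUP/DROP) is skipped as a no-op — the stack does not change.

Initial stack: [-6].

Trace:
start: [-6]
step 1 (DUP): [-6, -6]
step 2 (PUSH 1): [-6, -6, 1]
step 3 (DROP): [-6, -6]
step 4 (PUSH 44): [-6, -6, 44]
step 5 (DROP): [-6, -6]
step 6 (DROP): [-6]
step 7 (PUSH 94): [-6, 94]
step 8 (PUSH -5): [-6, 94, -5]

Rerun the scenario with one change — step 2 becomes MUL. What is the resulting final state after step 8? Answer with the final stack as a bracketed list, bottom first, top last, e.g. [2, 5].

(re-executing from step 2 with the substitution; state before step 2: [-6, -6])
step 2 (MUL): [36]
step 3 (DROP): []
step 4 (PUSH 44): [44]
step 5 (DROP): []
step 6 (DROP): []
step 7 (PUSH 94): [94]
step 8 (PUSH -5): [94, -5]

[94, -5]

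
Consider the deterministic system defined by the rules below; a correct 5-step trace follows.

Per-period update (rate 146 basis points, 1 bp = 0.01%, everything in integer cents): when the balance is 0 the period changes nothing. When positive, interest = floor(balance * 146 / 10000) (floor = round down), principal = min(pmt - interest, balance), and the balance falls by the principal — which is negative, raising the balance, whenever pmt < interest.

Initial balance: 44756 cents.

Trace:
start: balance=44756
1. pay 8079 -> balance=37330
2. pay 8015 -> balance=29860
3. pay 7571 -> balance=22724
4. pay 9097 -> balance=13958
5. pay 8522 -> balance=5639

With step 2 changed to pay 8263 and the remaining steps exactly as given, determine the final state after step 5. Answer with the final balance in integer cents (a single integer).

(re-executing from step 2 with the substitution; state before step 2: balance=37330)
2. pay 8263 -> balance=29612
3. pay 7571 -> balance=22473
4. pay 9097 -> balance=13704
5. pay 8522 -> balance=5382

5382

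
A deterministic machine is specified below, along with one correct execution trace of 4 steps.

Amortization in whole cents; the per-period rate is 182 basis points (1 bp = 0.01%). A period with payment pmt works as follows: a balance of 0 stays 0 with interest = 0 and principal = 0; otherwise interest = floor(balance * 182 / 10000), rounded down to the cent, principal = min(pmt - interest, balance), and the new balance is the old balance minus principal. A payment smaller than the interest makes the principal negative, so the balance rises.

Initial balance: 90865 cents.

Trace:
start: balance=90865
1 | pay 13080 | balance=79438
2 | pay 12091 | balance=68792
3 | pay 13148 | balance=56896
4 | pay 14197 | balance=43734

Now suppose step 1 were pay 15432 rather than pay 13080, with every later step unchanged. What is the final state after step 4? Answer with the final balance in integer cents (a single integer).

41251

(re-executing from step 1 with the substitution; state before step 1: balance=90865)
1 | pay 15432 | balance=77086
2 | pay 12091 | balance=66397
3 | pay 13148 | balance=54457
4 | pay 14197 | balance=41251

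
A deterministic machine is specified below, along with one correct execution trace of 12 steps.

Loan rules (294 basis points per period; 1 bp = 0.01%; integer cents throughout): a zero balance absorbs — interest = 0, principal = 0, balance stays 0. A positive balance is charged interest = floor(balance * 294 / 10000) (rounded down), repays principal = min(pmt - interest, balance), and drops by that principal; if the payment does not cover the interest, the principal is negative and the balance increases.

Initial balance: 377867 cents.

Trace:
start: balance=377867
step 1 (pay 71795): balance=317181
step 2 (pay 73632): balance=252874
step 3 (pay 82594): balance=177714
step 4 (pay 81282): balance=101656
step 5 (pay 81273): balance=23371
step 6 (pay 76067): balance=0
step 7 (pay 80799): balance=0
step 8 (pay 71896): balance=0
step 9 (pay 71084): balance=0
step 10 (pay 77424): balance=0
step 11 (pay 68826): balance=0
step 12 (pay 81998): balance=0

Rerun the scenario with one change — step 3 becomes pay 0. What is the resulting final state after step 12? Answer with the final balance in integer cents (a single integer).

(re-executing from step 3 with the substitution; state before step 3: balance=252874)
step 3 (pay 0): balance=260308
step 4 (pay 81282): balance=186679
step 5 (pay 81273): balance=110894
step 6 (pay 76067): balance=38087
step 7 (pay 80799): balance=0
step 8 (pay 71896): balance=0
step 9 (pay 71084): balance=0
step 10 (pay 77424): balance=0
step 11 (pay 68826): balance=0
step 12 (pay 81998): balance=0

0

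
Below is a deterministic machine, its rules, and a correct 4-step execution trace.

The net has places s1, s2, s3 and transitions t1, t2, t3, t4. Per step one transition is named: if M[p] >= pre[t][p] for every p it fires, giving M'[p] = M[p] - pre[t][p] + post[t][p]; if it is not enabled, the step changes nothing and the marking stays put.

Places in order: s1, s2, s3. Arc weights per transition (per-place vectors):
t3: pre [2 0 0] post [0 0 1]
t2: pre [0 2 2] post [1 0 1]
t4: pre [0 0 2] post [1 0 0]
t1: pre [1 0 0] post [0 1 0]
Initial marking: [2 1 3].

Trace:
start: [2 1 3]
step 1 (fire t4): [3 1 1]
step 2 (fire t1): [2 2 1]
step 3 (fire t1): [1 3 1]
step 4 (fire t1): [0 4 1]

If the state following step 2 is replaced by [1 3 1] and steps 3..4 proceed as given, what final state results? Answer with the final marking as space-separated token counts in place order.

state after step 2 := [1 3 1]
step 3 (fire t1): [0 4 1]
step 4 (fire t1): [0 4 1]

0 4 1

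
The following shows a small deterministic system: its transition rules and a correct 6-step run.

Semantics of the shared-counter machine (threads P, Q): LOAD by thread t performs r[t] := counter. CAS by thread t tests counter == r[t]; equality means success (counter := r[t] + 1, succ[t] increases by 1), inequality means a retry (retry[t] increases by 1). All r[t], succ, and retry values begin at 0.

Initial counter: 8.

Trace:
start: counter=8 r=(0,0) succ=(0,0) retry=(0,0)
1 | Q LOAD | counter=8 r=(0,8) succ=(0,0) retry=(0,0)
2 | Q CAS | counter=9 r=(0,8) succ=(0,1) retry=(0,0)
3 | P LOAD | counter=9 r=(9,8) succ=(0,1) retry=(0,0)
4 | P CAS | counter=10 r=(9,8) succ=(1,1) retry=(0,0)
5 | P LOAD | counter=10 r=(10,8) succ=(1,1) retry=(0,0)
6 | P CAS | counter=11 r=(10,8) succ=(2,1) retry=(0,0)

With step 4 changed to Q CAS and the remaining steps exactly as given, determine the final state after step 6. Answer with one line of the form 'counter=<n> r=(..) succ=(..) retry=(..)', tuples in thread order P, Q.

counter=10 r=(9,8) succ=(1,1) retry=(0,1)

(re-executing from step 4 with the substitution; state before step 4: counter=9 r=(9,8) succ=(0,1) retry=(0,0))
4 | Q CAS | counter=9 r=(9,8) succ=(0,1) retry=(0,1)
5 | P LOAD | counter=9 r=(9,8) succ=(0,1) retry=(0,1)
6 | P CAS | counter=10 r=(9,8) succ=(1,1) retry=(0,1)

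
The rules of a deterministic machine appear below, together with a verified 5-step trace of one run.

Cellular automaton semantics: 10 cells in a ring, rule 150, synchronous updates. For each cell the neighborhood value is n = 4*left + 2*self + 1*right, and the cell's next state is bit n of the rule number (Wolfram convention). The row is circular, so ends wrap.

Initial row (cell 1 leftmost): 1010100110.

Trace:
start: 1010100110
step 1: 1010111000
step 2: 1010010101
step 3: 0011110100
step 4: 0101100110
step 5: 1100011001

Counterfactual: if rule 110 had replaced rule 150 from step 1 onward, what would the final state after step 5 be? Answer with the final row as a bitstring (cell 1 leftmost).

(re-executing steps 1..5 under rule 110; state before step 1: 1010100110)
step 1: 1111101111
step 2: 0000111000
step 3: 0001101000
step 4: 0011111000
step 5: 0110001000

0110001000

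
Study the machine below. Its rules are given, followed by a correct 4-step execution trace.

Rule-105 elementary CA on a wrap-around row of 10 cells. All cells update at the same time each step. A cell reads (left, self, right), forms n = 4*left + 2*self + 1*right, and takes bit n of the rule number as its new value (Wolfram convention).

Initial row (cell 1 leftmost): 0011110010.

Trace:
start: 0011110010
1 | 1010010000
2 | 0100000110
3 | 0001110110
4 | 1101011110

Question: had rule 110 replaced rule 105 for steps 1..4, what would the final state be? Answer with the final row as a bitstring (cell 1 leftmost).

1110100110

(re-executing steps 1..4 under rule 110; state before step 1: 0011110010)
1 | 0110010110
2 | 1110111110
3 | 1011100011
4 | 1110100110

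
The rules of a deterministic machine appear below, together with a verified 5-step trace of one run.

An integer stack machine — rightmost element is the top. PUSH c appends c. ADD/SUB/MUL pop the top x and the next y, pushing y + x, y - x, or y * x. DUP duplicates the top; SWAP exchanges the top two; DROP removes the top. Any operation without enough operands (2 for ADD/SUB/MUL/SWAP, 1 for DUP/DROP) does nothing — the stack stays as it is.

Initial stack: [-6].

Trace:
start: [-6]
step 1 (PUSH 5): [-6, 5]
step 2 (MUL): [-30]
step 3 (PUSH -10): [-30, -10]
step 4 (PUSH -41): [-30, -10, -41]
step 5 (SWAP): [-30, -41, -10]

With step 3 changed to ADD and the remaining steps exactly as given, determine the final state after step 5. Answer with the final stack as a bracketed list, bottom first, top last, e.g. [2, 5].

[-41, -30]

(re-executing from step 3 with the substitution; state before step 3: [-30])
step 3 (ADD): [-30]
step 4 (PUSH -41): [-30, -41]
step 5 (SWAP): [-41, -30]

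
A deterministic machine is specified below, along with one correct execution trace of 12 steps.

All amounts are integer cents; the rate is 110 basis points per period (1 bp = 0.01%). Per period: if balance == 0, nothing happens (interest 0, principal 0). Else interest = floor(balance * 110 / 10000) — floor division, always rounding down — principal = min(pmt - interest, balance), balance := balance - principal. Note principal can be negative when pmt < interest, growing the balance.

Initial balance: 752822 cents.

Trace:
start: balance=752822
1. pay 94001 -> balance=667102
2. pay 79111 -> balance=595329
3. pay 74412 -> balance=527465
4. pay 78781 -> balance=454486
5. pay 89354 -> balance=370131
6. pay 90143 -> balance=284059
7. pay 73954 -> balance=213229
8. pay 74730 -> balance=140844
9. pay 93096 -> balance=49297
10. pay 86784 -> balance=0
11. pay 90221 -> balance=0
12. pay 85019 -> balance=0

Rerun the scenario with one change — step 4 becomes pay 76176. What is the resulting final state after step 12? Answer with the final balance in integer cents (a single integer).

(re-executing from step 4 with the substitution; state before step 4: balance=527465)
4. pay 76176 -> balance=457091
5. pay 89354 -> balance=372765
6. pay 90143 -> balance=286722
7. pay 73954 -> balance=215921
8. pay 74730 -> balance=143566
9. pay 93096 -> balance=52049
10. pay 86784 -> balance=0
11. pay 90221 -> balance=0
12. pay 85019 -> balance=0

0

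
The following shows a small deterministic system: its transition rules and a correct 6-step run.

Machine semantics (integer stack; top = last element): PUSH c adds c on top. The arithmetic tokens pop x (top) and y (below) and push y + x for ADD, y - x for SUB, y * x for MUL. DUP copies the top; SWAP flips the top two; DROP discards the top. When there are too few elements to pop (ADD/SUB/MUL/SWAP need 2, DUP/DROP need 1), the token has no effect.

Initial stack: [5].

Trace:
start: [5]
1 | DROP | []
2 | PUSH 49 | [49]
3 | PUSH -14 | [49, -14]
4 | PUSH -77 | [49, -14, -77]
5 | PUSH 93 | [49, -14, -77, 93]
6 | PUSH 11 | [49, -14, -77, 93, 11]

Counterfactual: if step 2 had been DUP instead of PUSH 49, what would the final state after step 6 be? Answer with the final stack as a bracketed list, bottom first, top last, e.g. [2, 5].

(re-executing from step 2 with the substitution; state before step 2: [])
2 | DUP | []
3 | PUSH -14 | [-14]
4 | PUSH -77 | [-14, -77]
5 | PUSH 93 | [-14, -77, 93]
6 | PUSH 11 | [-14, -77, 93, 11]

[-14, -77, 93, 11]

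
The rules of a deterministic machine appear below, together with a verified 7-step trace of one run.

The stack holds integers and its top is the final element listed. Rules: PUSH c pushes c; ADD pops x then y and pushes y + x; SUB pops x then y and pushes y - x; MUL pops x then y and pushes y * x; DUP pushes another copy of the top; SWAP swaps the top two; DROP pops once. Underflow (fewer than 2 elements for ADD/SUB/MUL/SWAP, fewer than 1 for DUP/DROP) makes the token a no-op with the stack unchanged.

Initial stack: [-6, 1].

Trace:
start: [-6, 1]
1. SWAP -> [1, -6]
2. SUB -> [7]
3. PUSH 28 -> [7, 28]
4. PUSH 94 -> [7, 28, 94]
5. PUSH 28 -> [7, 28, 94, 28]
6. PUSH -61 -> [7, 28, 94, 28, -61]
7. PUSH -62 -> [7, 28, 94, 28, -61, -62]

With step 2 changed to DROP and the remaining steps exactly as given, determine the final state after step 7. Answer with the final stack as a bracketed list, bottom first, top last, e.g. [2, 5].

[1, 28, 94, 28, -61, -62]

(re-executing from step 2 with the substitution; state before step 2: [1, -6])
2. DROP -> [1]
3. PUSH 28 -> [1, 28]
4. PUSH 94 -> [1, 28, 94]
5. PUSH 28 -> [1, 28, 94, 28]
6. PUSH -61 -> [1, 28, 94, 28, -61]
7. PUSH -62 -> [1, 28, 94, 28, -61, -62]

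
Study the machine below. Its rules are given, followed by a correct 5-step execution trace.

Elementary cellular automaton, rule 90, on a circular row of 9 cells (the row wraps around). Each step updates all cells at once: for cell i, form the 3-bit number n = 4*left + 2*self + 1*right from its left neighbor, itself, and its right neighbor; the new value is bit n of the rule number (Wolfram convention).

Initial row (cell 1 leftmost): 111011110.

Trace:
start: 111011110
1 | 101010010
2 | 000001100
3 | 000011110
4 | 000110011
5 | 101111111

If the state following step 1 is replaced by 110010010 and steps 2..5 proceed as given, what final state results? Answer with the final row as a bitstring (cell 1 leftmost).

state after step 1 := 110010010
2 | 111101100
3 | 100101111
4 | 111001000
5 | 101110101

101110101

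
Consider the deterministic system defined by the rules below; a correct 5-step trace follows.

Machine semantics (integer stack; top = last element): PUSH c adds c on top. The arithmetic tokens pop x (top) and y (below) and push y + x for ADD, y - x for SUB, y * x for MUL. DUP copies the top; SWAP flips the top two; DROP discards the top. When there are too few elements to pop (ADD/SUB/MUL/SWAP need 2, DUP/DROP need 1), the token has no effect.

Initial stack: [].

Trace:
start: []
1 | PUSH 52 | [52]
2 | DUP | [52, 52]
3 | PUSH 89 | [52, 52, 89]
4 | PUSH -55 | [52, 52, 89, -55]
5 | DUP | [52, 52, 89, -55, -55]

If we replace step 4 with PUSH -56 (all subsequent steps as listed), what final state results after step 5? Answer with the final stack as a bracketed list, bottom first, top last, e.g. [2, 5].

(re-executing from step 4 with the substitution; state before step 4: [52, 52, 89])
4 | PUSH -56 | [52, 52, 89, -56]
5 | DUP | [52, 52, 89, -56, -56]

[52, 52, 89, -56, -56]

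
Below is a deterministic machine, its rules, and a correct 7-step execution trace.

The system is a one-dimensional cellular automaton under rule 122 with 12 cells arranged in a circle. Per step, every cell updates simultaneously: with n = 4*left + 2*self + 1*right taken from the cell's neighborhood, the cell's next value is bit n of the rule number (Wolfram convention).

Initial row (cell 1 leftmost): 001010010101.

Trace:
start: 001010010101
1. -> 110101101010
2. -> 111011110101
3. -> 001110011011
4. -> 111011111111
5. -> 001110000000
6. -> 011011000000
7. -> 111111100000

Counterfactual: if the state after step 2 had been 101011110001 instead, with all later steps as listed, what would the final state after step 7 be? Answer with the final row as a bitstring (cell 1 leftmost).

111100001111

state after step 2 := 101011110001
3. -> 110110011011
4. -> 011111111110
5. -> 110000000011
6. -> 011000000110
7. -> 111100001111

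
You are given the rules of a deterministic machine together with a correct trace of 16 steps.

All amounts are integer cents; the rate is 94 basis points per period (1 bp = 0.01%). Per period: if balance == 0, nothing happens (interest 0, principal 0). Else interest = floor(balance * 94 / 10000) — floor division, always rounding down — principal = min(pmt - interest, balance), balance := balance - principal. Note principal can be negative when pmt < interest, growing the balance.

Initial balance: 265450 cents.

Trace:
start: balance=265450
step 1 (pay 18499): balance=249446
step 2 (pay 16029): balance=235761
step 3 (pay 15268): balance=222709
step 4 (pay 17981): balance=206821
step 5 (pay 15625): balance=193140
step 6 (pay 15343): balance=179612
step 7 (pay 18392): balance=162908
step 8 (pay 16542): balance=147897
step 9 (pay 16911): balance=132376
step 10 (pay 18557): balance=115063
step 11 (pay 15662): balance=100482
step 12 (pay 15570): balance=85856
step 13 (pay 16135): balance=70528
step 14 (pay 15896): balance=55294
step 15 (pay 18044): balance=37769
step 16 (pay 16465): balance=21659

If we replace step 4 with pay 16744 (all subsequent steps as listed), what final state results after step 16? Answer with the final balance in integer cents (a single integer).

(re-executing from step 4 with the substitution; state before step 4: balance=222709)
step 4 (pay 16744): balance=208058
step 5 (pay 15625): balance=194388
step 6 (pay 15343): balance=180872
step 7 (pay 18392): balance=164180
step 8 (pay 16542): balance=149181
step 9 (pay 16911): balance=133672
step 10 (pay 18557): balance=116371
step 11 (pay 15662): balance=101802
step 12 (pay 15570): balance=87188
step 13 (pay 16135): balance=71872
step 14 (pay 15896): balance=56651
step 15 (pay 18044): balance=39139
step 16 (pay 16465): balance=23041

23041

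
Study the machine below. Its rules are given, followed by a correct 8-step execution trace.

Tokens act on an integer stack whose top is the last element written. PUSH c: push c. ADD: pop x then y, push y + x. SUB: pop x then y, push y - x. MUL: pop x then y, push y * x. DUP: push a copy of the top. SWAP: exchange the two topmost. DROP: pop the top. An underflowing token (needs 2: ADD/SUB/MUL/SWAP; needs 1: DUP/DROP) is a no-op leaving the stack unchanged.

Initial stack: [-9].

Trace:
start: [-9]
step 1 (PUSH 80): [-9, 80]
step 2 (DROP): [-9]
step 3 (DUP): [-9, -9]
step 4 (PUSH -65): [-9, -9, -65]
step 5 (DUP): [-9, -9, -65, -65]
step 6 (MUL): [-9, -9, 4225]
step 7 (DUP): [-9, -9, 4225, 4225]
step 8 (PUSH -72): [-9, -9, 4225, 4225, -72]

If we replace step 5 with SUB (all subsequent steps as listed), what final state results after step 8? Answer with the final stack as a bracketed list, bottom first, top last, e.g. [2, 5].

(re-executing from step 5 with the substitution; state before step 5: [-9, -9, -65])
step 5 (SUB): [-9, 56]
step 6 (MUL): [-504]
step 7 (DUP): [-504, -504]
step 8 (PUSH -72): [-504, -504, -72]

[-504, -504, -72]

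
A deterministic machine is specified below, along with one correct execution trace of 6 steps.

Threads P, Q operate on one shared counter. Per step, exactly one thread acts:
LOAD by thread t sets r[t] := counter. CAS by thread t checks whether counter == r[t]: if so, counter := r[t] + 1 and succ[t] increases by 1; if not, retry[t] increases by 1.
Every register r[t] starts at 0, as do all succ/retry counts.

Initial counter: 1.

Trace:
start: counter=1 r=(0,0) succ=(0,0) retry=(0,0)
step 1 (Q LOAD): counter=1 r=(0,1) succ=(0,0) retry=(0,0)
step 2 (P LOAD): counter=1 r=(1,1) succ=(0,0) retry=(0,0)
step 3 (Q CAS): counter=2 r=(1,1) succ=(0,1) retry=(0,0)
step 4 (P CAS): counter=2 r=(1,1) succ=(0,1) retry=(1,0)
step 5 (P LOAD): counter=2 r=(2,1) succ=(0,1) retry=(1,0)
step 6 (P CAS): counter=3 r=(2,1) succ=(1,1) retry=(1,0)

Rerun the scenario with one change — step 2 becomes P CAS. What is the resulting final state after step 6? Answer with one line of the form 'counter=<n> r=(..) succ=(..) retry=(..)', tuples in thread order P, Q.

counter=3 r=(2,1) succ=(1,1) retry=(2,0)

(re-executing from step 2 with the substitution; state before step 2: counter=1 r=(0,1) succ=(0,0) retry=(0,0))
step 2 (P CAS): counter=1 r=(0,1) succ=(0,0) retry=(1,0)
step 3 (Q CAS): counter=2 r=(0,1) succ=(0,1) retry=(1,0)
step 4 (P CAS): counter=2 r=(0,1) succ=(0,1) retry=(2,0)
step 5 (P LOAD): counter=2 r=(2,1) succ=(0,1) retry=(2,0)
step 6 (P CAS): counter=3 r=(2,1) succ=(1,1) retry=(2,0)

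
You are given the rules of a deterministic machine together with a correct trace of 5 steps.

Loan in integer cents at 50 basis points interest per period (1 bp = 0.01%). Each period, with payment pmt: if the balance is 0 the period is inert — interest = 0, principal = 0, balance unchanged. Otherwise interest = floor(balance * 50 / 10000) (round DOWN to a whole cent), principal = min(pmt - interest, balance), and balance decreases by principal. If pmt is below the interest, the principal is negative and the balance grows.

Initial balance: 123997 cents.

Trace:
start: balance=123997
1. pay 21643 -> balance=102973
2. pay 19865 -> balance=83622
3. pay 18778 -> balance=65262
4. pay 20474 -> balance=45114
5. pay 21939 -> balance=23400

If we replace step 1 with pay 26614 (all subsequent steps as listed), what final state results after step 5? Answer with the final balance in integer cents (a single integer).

18330

(re-executing from step 1 with the substitution; state before step 1: balance=123997)
1. pay 26614 -> balance=98002
2. pay 19865 -> balance=78627
3. pay 18778 -> balance=60242
4. pay 20474 -> balance=40069
5. pay 21939 -> balance=18330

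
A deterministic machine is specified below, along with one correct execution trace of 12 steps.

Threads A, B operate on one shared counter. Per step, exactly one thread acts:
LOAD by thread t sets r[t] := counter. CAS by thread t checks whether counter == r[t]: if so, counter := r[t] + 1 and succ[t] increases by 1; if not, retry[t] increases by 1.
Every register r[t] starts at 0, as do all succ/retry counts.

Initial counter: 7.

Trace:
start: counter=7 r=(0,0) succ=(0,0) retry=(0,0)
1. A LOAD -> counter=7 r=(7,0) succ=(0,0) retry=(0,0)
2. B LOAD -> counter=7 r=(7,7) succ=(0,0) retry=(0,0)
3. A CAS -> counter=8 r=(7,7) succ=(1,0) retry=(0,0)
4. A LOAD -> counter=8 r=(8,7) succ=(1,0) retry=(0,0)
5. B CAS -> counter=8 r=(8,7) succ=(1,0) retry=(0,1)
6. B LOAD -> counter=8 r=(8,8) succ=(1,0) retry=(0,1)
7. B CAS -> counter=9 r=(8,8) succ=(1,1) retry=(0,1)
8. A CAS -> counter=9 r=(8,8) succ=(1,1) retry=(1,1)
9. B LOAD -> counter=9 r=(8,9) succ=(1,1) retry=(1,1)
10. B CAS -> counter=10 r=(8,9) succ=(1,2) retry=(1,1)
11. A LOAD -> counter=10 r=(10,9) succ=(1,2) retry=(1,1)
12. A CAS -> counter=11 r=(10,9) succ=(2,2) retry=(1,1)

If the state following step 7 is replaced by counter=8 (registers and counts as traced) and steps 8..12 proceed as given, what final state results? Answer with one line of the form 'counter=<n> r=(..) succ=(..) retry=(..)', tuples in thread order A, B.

counter=11 r=(10,9) succ=(3,2) retry=(0,1)

state after step 7 := counter=8 r=(8,8) succ=(1,1) retry=(0,1)
8. A CAS -> counter=9 r=(8,8) succ=(2,1) retry=(0,1)
9. B LOAD -> counter=9 r=(8,9) succ=(2,1) retry=(0,1)
10. B CAS -> counter=10 r=(8,9) succ=(2,2) retry=(0,1)
11. A LOAD -> counter=10 r=(10,9) succ=(2,2) retry=(0,1)
12. A CAS -> counter=11 r=(10,9) succ=(3,2) retry=(0,1)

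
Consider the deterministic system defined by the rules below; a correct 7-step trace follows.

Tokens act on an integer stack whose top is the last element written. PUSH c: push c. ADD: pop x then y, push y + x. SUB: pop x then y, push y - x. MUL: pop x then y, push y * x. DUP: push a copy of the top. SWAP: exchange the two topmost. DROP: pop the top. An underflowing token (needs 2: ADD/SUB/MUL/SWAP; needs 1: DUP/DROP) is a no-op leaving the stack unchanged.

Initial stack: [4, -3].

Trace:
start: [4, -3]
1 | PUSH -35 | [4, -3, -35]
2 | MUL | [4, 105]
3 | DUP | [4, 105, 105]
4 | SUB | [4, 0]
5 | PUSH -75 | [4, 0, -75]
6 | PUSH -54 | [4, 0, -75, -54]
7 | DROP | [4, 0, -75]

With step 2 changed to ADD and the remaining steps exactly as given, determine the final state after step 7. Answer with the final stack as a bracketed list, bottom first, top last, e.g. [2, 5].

[4, 0, -75]

(re-executing from step 2 with the substitution; state before step 2: [4, -3, -35])
2 | ADD | [4, -38]
3 | DUP | [4, -38, -38]
4 | SUB | [4, 0]
5 | PUSH -75 | [4, 0, -75]
6 | PUSH -54 | [4, 0, -75, -54]
7 | DROP | [4, 0, -75]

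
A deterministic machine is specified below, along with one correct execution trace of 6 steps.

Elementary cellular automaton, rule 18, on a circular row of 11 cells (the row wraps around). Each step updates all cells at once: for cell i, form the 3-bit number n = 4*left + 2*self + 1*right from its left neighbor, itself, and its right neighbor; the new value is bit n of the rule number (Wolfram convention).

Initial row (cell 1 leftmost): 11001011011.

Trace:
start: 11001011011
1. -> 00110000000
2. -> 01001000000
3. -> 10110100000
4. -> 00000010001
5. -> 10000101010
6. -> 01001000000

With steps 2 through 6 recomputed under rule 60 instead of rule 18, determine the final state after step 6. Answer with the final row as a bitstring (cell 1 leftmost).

00101010100

(re-executing steps 2..6 under rule 60; state before step 2: 00110000000)
2. -> 00101000000
3. -> 00111100000
4. -> 00100010000
5. -> 00110011000
6. -> 00101010100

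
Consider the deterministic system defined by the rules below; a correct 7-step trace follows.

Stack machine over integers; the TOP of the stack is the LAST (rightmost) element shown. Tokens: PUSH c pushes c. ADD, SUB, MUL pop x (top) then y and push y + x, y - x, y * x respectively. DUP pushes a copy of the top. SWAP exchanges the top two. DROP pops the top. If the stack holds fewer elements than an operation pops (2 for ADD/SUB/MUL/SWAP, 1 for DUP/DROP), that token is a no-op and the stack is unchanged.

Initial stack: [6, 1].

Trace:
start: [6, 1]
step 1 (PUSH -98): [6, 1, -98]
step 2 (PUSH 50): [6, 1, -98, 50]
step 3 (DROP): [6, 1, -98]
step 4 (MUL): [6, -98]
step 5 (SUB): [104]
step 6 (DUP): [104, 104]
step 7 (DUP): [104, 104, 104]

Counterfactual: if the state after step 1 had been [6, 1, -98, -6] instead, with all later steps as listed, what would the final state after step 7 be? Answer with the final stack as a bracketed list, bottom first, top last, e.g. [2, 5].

[6, -587, -587, -587]

state after step 1 := [6, 1, -98, -6]
step 2 (PUSH 50): [6, 1, -98, -6, 50]
step 3 (DROP): [6, 1, -98, -6]
step 4 (MUL): [6, 1, 588]
step 5 (SUB): [6, -587]
step 6 (DUP): [6, -587, -587]
step 7 (DUP): [6, -587, -587, -587]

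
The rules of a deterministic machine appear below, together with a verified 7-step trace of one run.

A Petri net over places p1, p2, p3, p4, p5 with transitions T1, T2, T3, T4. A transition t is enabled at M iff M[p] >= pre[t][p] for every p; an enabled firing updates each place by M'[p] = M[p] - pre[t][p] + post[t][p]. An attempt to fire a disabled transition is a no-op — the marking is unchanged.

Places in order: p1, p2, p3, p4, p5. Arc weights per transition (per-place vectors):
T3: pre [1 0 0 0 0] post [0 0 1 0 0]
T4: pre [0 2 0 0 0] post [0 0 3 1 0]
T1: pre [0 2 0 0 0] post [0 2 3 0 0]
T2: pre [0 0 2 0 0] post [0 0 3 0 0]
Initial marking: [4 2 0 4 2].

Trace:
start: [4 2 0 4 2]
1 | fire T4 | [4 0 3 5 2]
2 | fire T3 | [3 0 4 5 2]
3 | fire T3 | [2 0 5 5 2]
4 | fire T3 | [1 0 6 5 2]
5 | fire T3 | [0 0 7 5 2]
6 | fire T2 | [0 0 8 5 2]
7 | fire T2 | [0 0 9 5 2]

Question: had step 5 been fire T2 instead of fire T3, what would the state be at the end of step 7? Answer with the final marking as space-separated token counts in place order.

(re-executing from step 5 with the substitution; state before step 5: [1 0 6 5 2])
5 | fire T2 | [1 0 7 5 2]
6 | fire T2 | [1 0 8 5 2]
7 | fire T2 | [1 0 9 5 2]

1 0 9 5 2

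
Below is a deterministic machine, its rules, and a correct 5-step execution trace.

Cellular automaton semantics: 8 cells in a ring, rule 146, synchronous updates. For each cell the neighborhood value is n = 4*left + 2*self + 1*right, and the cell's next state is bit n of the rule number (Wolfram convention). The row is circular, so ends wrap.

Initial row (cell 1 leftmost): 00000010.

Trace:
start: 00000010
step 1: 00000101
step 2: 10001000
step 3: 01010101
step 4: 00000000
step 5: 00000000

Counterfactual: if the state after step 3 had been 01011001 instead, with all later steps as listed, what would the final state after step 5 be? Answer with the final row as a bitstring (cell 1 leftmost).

00001001

state after step 3 := 01011001
step 4: 00000110
step 5: 00001001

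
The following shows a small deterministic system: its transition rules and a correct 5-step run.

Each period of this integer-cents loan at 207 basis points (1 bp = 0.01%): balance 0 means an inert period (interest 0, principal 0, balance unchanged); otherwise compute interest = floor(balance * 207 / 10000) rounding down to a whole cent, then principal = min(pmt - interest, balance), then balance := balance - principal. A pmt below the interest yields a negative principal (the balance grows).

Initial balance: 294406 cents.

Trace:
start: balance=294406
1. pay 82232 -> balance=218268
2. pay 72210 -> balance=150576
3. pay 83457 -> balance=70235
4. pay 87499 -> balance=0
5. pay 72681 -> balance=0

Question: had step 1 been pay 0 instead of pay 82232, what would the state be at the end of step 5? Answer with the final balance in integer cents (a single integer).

(re-executing from step 1 with the substitution; state before step 1: balance=294406)
1. pay 0 -> balance=300500
2. pay 72210 -> balance=234510
3. pay 83457 -> balance=155907
4. pay 87499 -> balance=71635
5. pay 72681 -> balance=436

436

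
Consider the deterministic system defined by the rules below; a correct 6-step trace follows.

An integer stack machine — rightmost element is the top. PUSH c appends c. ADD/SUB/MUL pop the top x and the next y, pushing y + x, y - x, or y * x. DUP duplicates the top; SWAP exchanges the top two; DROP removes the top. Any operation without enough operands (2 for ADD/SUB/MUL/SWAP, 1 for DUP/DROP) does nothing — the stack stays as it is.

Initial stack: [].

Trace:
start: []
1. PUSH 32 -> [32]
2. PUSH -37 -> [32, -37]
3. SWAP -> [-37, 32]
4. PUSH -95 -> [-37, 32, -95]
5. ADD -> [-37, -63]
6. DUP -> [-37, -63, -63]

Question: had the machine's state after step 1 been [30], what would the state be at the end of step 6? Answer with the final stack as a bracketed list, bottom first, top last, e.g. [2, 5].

[-37, -65, -65]

state after step 1 := [30]
2. PUSH -37 -> [30, -37]
3. SWAP -> [-37, 30]
4. PUSH -95 -> [-37, 30, -95]
5. ADD -> [-37, -65]
6. DUP -> [-37, -65, -65]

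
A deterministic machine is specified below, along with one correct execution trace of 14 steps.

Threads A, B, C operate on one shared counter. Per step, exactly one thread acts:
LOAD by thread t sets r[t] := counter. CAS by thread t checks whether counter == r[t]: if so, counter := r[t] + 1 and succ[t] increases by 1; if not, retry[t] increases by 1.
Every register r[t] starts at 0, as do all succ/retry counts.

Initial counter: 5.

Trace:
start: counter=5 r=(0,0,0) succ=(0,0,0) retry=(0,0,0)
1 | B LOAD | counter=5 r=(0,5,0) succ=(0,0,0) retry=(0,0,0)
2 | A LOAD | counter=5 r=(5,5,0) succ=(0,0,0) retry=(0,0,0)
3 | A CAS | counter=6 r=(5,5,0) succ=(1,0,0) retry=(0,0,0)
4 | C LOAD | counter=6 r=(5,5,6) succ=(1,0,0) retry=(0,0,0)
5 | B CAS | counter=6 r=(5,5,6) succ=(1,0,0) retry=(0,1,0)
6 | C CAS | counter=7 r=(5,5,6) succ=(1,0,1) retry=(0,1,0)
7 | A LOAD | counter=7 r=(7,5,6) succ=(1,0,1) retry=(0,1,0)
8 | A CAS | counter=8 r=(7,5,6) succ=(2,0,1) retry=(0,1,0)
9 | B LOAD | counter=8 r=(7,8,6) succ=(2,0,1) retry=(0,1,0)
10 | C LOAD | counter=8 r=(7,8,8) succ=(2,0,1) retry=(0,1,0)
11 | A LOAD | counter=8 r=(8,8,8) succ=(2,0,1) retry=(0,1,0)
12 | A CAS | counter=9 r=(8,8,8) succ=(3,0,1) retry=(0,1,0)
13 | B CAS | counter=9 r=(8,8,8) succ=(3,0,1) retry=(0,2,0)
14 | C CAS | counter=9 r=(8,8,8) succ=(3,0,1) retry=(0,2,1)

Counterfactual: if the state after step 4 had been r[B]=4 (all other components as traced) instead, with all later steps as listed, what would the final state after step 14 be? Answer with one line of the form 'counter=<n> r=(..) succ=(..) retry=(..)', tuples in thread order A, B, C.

state after step 4 := counter=6 r=(5,4,6) succ=(1,0,0) retry=(0,0,0)
5 | B CAS | counter=6 r=(5,4,6) succ=(1,0,0) retry=(0,1,0)
6 | C CAS | counter=7 r=(5,4,6) succ=(1,0,1) retry=(0,1,0)
7 | A LOAD | counter=7 r=(7,4,6) succ=(1,0,1) retry=(0,1,0)
8 | A CAS | counter=8 r=(7,4,6) succ=(2,0,1) retry=(0,1,0)
9 | B LOAD | counter=8 r=(7,8,6) succ=(2,0,1) retry=(0,1,0)
10 | C LOAD | counter=8 r=(7,8,8) succ=(2,0,1) retry=(0,1,0)
11 | A LOAD | counter=8 r=(8,8,8) succ=(2,0,1) retry=(0,1,0)
12 | A CAS | counter=9 r=(8,8,8) succ=(3,0,1) retry=(0,1,0)
13 | B CAS | counter=9 r=(8,8,8) succ=(3,0,1) retry=(0,2,0)
14 | C CAS | counter=9 r=(8,8,8) succ=(3,0,1) retry=(0,2,1)

counter=9 r=(8,8,8) succ=(3,0,1) retry=(0,2,1)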